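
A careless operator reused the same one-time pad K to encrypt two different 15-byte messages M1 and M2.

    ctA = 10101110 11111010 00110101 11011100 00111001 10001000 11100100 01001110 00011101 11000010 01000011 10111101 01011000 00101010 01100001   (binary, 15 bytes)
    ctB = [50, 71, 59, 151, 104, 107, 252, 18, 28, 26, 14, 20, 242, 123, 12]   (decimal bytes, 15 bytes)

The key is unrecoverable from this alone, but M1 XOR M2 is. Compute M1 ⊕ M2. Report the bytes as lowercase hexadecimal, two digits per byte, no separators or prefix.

9cbd0e4b51e3185c01d84da9aa516d

ctA ⊕ ctB = (M1 ⊕ K) ⊕ (M2 ⊕ K) = M1 ⊕ M2 — the shared key cancels under XOR.
ae xor 32 = 9c
fa xor 47 = bd
35 xor 3b = 0e
dc xor 97 = 4b
39 xor 68 = 51
88 xor 6b = e3
e4 xor fc = 18
4e xor 12 = 5c
1d xor 1c = 01
c2 xor 1a = d8
43 xor 0e = 4d
bd xor 14 = a9
58 xor f2 = aa
2a xor 7b = 51
61 xor 0c = 6d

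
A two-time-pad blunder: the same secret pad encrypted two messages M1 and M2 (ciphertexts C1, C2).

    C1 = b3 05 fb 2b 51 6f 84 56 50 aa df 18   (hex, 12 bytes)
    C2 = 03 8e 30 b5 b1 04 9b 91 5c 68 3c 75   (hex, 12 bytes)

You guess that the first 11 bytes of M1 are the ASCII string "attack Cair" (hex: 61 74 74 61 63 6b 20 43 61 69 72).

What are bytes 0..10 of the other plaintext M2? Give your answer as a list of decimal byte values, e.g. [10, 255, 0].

First, C1 ⊕ C2 = (M1 ⊕ K) ⊕ (M2 ⊕ K) = M1 ⊕ M2, so the key drops out. Then M2 = (M1 ⊕ M2) ⊕ M1 over the first 11 bytes.
byte 0: (b3 ⊕ 03) ⊕ 61 = b0 ⊕ 61 = d1
byte 1: (05 ⊕ 8e) ⊕ 74 = 8b ⊕ 74 = ff
byte 2: (fb ⊕ 30) ⊕ 74 = cb ⊕ 74 = bf
byte 3: (2b ⊕ b5) ⊕ 61 = 9e ⊕ 61 = ff
byte 4: (51 ⊕ b1) ⊕ 63 = e0 ⊕ 63 = 83
byte 5: (6f ⊕ 04) ⊕ 6b = 6b ⊕ 6b = 00
byte 6: (84 ⊕ 9b) ⊕ 20 = 1f ⊕ 20 = 3f
byte 7: (56 ⊕ 91) ⊕ 43 = c7 ⊕ 43 = 84
byte 8: (50 ⊕ 5c) ⊕ 61 = 0c ⊕ 61 = 6d
byte 9: (aa ⊕ 68) ⊕ 69 = c2 ⊕ 69 = ab
byte 10: (df ⊕ 3c) ⊕ 72 = e3 ⊕ 72 = 91

[209, 255, 191, 255, 131, 0, 63, 132, 109, 171, 145]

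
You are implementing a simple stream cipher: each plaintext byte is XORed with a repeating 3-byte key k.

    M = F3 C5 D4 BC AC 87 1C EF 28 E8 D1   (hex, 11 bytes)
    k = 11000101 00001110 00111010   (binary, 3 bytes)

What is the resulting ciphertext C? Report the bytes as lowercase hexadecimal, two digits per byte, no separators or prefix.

36cbee79a2bdd9e1122ddf

The 3-byte key repeats, so the effective keystream is c5 0e 3a c5 0e 3a c5 0e 3a c5 0e.
byte 0: f3 XOR c5 = 36
byte 1: c5 XOR 0e = cb
byte 2: d4 XOR 3a = ee
byte 3: bc XOR c5 = 79
byte 4: ac XOR 0e = a2
byte 5: 87 XOR 3a = bd
byte 6: 1c XOR c5 = d9
byte 7: ef XOR 0e = e1
byte 8: 28 XOR 3a = 12
byte 9: e8 XOR c5 = 2d
byte 10: d1 XOR 0e = df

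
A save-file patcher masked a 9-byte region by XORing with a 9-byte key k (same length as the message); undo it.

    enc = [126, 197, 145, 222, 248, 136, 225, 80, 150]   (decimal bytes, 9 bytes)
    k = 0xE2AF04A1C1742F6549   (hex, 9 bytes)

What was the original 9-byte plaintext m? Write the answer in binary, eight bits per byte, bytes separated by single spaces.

XOR is its own inverse, so applying the key byte-wise gives the result directly.
byte 0: 126 ⊕ 226 = 156
byte 1: 197 ⊕ 175 = 106
byte 2: 145 ⊕   4 = 149
byte 3: 222 ⊕ 161 = 127
byte 4: 248 ⊕ 193 =  57
byte 5: 136 ⊕ 116 = 252
byte 6: 225 ⊕  47 = 206
byte 7:  80 ⊕ 101 =  53
byte 8: 150 ⊕  73 = 223

10011100 01101010 10010101 01111111 00111001 11111100 11001110 00110101 11011111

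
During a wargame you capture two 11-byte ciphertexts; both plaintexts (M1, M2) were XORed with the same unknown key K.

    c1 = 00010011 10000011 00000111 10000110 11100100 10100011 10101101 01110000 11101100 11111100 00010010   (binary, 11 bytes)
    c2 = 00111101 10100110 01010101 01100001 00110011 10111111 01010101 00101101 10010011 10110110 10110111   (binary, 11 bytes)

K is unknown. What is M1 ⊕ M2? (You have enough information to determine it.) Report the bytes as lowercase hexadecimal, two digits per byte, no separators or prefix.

2e2552e7d71cf85d7f4aa5

c1 ⊕ c2 = (M1 ⊕ K) ⊕ (M2 ⊕ K) = M1 ⊕ M2 — the shared key cancels under XOR.
byte 0: 13 xor 3d = 2e
byte 1: 83 xor a6 = 25
byte 2: 07 xor 55 = 52
byte 3: 86 xor 61 = e7
byte 4: e4 xor 33 = d7
byte 5: a3 xor bf = 1c
byte 6: ad xor 55 = f8
byte 7: 70 xor 2d = 5d
byte 8: ec xor 93 = 7f
byte 9: fc xor b6 = 4a
byte 10: 12 xor b7 = a5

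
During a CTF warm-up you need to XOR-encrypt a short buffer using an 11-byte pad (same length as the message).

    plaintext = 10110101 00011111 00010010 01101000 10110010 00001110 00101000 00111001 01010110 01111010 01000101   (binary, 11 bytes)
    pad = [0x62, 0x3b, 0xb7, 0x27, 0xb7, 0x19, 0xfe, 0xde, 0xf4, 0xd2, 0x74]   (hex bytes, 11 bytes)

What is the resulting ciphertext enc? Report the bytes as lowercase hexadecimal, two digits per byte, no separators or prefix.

d724a54f0517d6e7a2a831

XOR is its own inverse, so applying the key byte-wise gives the result directly.
b5 XOR 62 = d7
1f XOR 3b = 24
12 XOR b7 = a5
68 XOR 27 = 4f
b2 XOR b7 = 05
0e XOR 19 = 17
28 XOR fe = d6
39 XOR de = e7
56 XOR f4 = a2
7a XOR d2 = a8
45 XOR 74 = 31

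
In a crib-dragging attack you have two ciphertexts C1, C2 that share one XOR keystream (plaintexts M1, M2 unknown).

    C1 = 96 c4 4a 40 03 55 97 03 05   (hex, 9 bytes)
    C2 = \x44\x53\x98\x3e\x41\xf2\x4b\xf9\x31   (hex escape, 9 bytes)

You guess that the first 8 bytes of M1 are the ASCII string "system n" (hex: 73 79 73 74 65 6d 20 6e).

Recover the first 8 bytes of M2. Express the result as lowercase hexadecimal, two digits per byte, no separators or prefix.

First, C1 ⊕ C2 = (M1 ⊕ K) ⊕ (M2 ⊕ K) = M1 ⊕ M2, so the key drops out. Then M2 = (M1 ⊕ M2) ⊕ M1 over the first 8 bytes.
byte 0: (96 xor 44) xor 73 = d2 xor 73 = a1
byte 1: (c4 xor 53) xor 79 = 97 xor 79 = ee
byte 2: (4a xor 98) xor 73 = d2 xor 73 = a1
byte 3: (40 xor 3e) xor 74 = 7e xor 74 = 0a
byte 4: (03 xor 41) xor 65 = 42 xor 65 = 27
byte 5: (55 xor f2) xor 6d = a7 xor 6d = ca
byte 6: (97 xor 4b) xor 20 = dc xor 20 = fc
byte 7: (03 xor f9) xor 6e = fa xor 6e = 94

a1eea10a27cafc94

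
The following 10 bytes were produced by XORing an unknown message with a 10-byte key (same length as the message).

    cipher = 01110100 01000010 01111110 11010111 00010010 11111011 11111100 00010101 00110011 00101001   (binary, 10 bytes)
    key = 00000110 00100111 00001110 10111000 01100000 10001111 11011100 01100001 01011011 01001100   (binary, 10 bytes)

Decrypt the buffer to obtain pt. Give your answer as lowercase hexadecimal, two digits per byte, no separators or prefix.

XOR is its own inverse, so applying the key byte-wise gives the result directly.
01110100 xor 00000110 = 01110010
01000010 xor 00100111 = 01100101
01111110 xor 00001110 = 01110000
11010111 xor 10111000 = 01101111
00010010 xor 01100000 = 01110010
11111011 xor 10001111 = 01110100
11111100 xor 11011100 = 00100000
00010101 xor 01100001 = 01110100
00110011 xor 01011011 = 01101000
00101001 xor 01001100 = 01100101

7265706f727420746865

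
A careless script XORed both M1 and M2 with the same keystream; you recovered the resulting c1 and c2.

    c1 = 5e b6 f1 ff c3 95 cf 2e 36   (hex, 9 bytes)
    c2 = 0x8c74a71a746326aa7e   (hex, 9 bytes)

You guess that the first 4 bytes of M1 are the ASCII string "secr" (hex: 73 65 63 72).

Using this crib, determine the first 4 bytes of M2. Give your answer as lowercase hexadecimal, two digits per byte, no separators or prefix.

First, c1 ⊕ c2 = (M1 ⊕ K) ⊕ (M2 ⊕ K) = M1 ⊕ M2, so the key drops out. Then M2 = (M1 ⊕ M2) ⊕ M1 over the first 4 bytes.
byte 0: (5e XOR 8c) XOR 73 = d2 XOR 73 = a1
byte 1: (b6 XOR 74) XOR 65 = c2 XOR 65 = a7
byte 2: (f1 XOR a7) XOR 63 = 56 XOR 63 = 35
byte 3: (ff XOR 1a) XOR 72 = e5 XOR 72 = 97

a1a73597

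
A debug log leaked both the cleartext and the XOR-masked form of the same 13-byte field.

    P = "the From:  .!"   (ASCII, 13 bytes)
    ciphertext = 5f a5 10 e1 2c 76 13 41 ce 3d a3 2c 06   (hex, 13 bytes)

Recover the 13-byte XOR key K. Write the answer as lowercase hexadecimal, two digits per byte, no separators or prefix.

2bcd75c16a047c2cf41d830227

Since ciphertext = P ⊕ K, XORing both sides with P gives K = P ⊕ ciphertext.
byte 0: 74 xor 5f = 2b
byte 1: 68 xor a5 = cd
byte 2: 65 xor 10 = 75
byte 3: 20 xor e1 = c1
byte 4: 46 xor 2c = 6a
byte 5: 72 xor 76 = 04
byte 6: 6f xor 13 = 7c
byte 7: 6d xor 41 = 2c
byte 8: 3a xor ce = f4
byte 9: 20 xor 3d = 1d
byte 10: 20 xor a3 = 83
byte 11: 2e xor 2c = 02
byte 12: 21 xor 06 = 27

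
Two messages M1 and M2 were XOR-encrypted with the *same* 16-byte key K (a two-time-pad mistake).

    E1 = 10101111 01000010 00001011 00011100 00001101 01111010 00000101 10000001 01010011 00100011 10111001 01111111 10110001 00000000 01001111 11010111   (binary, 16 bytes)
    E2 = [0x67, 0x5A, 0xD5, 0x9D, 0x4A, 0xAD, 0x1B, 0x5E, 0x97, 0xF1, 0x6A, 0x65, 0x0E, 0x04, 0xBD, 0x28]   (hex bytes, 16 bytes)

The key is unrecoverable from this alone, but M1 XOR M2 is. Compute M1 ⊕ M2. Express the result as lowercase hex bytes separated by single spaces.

E1 ⊕ E2 = (M1 ⊕ K) ⊕ (M2 ⊕ K) = M1 ⊕ M2 — the shared key cancels under XOR.
af xor 67 = c8
42 xor 5a = 18
0b xor d5 = de
1c xor 9d = 81
0d xor 4a = 47
7a xor ad = d7
05 xor 1b = 1e
81 xor 5e = df
53 xor 97 = c4
23 xor f1 = d2
b9 xor 6a = d3
7f xor 65 = 1a
b1 xor 0e = bf
00 xor 04 = 04
4f xor bd = f2
d7 xor 28 = ff

c8 18 de 81 47 d7 1e df c4 d2 d3 1a bf 04 f2 ff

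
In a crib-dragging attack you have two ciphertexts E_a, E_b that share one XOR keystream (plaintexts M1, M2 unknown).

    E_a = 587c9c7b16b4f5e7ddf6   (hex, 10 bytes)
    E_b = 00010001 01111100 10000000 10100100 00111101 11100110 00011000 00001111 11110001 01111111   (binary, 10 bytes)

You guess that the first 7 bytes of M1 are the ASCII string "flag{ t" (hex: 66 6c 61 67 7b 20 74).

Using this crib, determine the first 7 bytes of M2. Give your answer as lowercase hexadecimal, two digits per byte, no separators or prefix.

First, E_a ⊕ E_b = (M1 ⊕ K) ⊕ (M2 ⊕ K) = M1 ⊕ M2, so the key drops out. Then M2 = (M1 ⊕ M2) ⊕ M1 over the first 7 bytes.
byte 0: (58 ^ 11) ^ 66 = 49 ^ 66 = 2f
byte 1: (7c ^ 7c) ^ 6c = 00 ^ 6c = 6c
byte 2: (9c ^ 80) ^ 61 = 1c ^ 61 = 7d
byte 3: (7b ^ a4) ^ 67 = df ^ 67 = b8
byte 4: (16 ^ 3d) ^ 7b = 2b ^ 7b = 50
byte 5: (b4 ^ e6) ^ 20 = 52 ^ 20 = 72
byte 6: (f5 ^ 18) ^ 74 = ed ^ 74 = 99

2f6c7db8507299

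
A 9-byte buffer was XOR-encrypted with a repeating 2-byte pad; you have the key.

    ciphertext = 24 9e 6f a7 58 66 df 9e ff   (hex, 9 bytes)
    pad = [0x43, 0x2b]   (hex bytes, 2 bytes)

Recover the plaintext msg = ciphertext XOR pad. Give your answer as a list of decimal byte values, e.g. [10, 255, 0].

The 2-byte key repeats, so the effective keystream is 43 2b 43 2b 43 2b 43 2b 43.
byte 0:  36 ^  67 = 103
byte 1: 158 ^  43 = 181
byte 2: 111 ^  67 =  44
byte 3: 167 ^  43 = 140
byte 4:  88 ^  67 =  27
byte 5: 102 ^  43 =  77
byte 6: 223 ^  67 = 156
byte 7: 158 ^  43 = 181
byte 8: 255 ^  67 = 188

[103, 181, 44, 140, 27, 77, 156, 181, 188]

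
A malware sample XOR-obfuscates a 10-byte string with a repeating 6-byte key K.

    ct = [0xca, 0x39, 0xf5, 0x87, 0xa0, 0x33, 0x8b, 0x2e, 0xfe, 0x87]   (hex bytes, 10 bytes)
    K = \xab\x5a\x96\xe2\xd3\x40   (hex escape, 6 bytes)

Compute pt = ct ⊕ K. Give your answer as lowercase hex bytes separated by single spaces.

The 6-byte key repeats, so the effective keystream is ab 5a 96 e2 d3 40 ab 5a 96 e2.
byte 0: 202 xor 171 =  97
byte 1:  57 xor  90 =  99
byte 2: 245 xor 150 =  99
byte 3: 135 xor 226 = 101
byte 4: 160 xor 211 = 115
byte 5:  51 xor  64 = 115
byte 6: 139 xor 171 =  32
byte 7:  46 xor  90 = 116
byte 8: 254 xor 150 = 104
byte 9: 135 xor 226 = 101

61 63 63 65 73 73 20 74 68 65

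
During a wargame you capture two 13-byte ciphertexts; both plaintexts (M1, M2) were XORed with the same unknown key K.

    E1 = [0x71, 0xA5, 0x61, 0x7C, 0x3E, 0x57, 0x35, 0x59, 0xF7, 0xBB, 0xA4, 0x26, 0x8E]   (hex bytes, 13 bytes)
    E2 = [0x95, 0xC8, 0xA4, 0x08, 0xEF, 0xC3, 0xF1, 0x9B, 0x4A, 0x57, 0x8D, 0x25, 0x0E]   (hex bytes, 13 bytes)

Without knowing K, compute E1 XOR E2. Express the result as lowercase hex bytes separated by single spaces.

e4 6d c5 74 d1 94 c4 c2 bd ec 29 03 80

E1 ⊕ E2 = (M1 ⊕ K) ⊕ (M2 ⊕ K) = M1 ⊕ M2 — the shared key cancels under XOR.
01110001 ^ 10010101 = 11100100
10100101 ^ 11001000 = 01101101
01100001 ^ 10100100 = 11000101
01111100 ^ 00001000 = 01110100
00111110 ^ 11101111 = 11010001
01010111 ^ 11000011 = 10010100
00110101 ^ 11110001 = 11000100
01011001 ^ 10011011 = 11000010
11110111 ^ 01001010 = 10111101
10111011 ^ 01010111 = 11101100
10100100 ^ 10001101 = 00101001
00100110 ^ 00100101 = 00000011
10001110 ^ 00001110 = 10000000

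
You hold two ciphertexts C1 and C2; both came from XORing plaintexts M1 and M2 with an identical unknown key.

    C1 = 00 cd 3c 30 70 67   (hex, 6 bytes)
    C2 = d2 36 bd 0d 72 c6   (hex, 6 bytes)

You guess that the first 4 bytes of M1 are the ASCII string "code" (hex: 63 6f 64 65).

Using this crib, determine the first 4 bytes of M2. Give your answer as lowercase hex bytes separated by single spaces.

First, C1 ⊕ C2 = (M1 ⊕ K) ⊕ (M2 ⊕ K) = M1 ⊕ M2, so the key drops out. Then M2 = (M1 ⊕ M2) ⊕ M1 over the first 4 bytes.
byte 0: (00 XOR d2) XOR 63 = d2 XOR 63 = b1
byte 1: (cd XOR 36) XOR 6f = fb XOR 6f = 94
byte 2: (3c XOR bd) XOR 64 = 81 XOR 64 = e5
byte 3: (30 XOR 0d) XOR 65 = 3d XOR 65 = 58

b1 94 e5 58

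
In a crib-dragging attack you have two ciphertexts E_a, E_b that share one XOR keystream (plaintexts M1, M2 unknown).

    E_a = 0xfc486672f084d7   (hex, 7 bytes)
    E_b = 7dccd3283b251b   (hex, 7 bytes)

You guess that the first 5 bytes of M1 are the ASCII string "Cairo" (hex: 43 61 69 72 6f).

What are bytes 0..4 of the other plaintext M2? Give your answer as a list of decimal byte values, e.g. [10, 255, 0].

First, E_a ⊕ E_b = (M1 ⊕ K) ⊕ (M2 ⊕ K) = M1 ⊕ M2, so the key drops out. Then M2 = (M1 ⊕ M2) ⊕ M1 over the first 5 bytes.
byte 0: (fc ⊕ 7d) ⊕ 43 = 81 ⊕ 43 = c2
byte 1: (48 ⊕ cc) ⊕ 61 = 84 ⊕ 61 = e5
byte 2: (66 ⊕ d3) ⊕ 69 = b5 ⊕ 69 = dc
byte 3: (72 ⊕ 28) ⊕ 72 = 5a ⊕ 72 = 28
byte 4: (f0 ⊕ 3b) ⊕ 6f = cb ⊕ 6f = a4

[194, 229, 220, 40, 164]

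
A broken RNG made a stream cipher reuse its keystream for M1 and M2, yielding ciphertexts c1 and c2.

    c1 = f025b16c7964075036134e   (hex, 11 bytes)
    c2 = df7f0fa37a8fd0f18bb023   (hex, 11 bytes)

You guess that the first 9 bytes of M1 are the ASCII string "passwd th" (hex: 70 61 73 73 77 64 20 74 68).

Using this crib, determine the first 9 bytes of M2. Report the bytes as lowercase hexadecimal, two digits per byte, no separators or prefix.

5f3bcdbc748ff7d5d5

First, c1 ⊕ c2 = (M1 ⊕ K) ⊕ (M2 ⊕ K) = M1 ⊕ M2, so the key drops out. Then M2 = (M1 ⊕ M2) ⊕ M1 over the first 9 bytes.
byte 0: (f0 ⊕ df) ⊕ 70 = 2f ⊕ 70 = 5f
byte 1: (25 ⊕ 7f) ⊕ 61 = 5a ⊕ 61 = 3b
byte 2: (b1 ⊕ 0f) ⊕ 73 = be ⊕ 73 = cd
byte 3: (6c ⊕ a3) ⊕ 73 = cf ⊕ 73 = bc
byte 4: (79 ⊕ 7a) ⊕ 77 = 03 ⊕ 77 = 74
byte 5: (64 ⊕ 8f) ⊕ 64 = eb ⊕ 64 = 8f
byte 6: (07 ⊕ d0) ⊕ 20 = d7 ⊕ 20 = f7
byte 7: (50 ⊕ f1) ⊕ 74 = a1 ⊕ 74 = d5
byte 8: (36 ⊕ 8b) ⊕ 68 = bd ⊕ 68 = d5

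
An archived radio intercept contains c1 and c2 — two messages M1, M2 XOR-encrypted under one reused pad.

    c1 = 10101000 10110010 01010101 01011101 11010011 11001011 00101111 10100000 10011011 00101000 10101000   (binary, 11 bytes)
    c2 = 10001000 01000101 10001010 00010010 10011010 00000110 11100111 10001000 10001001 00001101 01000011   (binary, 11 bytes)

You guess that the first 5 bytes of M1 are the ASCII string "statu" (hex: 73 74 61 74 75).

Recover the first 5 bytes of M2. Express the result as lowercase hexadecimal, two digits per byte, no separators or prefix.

5383be3b3c

First, c1 ⊕ c2 = (M1 ⊕ K) ⊕ (M2 ⊕ K) = M1 ⊕ M2, so the key drops out. Then M2 = (M1 ⊕ M2) ⊕ M1 over the first 5 bytes.
byte 0: (a8 ⊕ 88) ⊕ 73 = 20 ⊕ 73 = 53
byte 1: (b2 ⊕ 45) ⊕ 74 = f7 ⊕ 74 = 83
byte 2: (55 ⊕ 8a) ⊕ 61 = df ⊕ 61 = be
byte 3: (5d ⊕ 12) ⊕ 74 = 4f ⊕ 74 = 3b
byte 4: (d3 ⊕ 9a) ⊕ 75 = 49 ⊕ 75 = 3c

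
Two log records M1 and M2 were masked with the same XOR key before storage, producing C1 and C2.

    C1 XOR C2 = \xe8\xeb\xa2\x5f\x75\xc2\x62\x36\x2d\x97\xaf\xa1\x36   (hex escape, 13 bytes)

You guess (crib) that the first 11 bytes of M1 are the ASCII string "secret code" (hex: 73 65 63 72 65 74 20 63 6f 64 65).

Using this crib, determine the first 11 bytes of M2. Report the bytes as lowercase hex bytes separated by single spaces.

Since C1 ⊕ C2 = M1 ⊕ M2, XORing with the guessed M1 bytes yields the corresponding M2 bytes: M2 = (C1 ⊕ C2) ⊕ M1.
e8 ⊕ 73 = 9b
eb ⊕ 65 = 8e
a2 ⊕ 63 = c1
5f ⊕ 72 = 2d
75 ⊕ 65 = 10
c2 ⊕ 74 = b6
62 ⊕ 20 = 42
36 ⊕ 63 = 55
2d ⊕ 6f = 42
97 ⊕ 64 = f3
af ⊕ 65 = ca

9b 8e c1 2d 10 b6 42 55 42 f3 ca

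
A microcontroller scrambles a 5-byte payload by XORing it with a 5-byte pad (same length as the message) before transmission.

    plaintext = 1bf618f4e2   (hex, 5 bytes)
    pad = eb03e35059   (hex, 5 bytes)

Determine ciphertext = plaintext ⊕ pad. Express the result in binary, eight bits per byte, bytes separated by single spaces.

11110000 11110101 11111011 10100100 10111011

XOR is its own inverse, so applying the key byte-wise gives the result directly.
 27 ^ 235 = 240
246 ^   3 = 245
 24 ^ 227 = 251
244 ^  80 = 164
226 ^  89 = 187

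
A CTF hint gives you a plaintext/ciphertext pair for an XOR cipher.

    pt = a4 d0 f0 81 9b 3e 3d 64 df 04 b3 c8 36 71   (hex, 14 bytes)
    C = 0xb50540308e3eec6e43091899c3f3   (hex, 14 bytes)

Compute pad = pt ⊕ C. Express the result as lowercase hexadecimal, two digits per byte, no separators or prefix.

Since C = pt ⊕ pad, XORing both sides with pt gives pad = pt ⊕ C.
10100100 ⊕ 10110101 = 00010001
11010000 ⊕ 00000101 = 11010101
11110000 ⊕ 01000000 = 10110000
10000001 ⊕ 00110000 = 10110001
10011011 ⊕ 10001110 = 00010101
00111110 ⊕ 00111110 = 00000000
00111101 ⊕ 11101100 = 11010001
01100100 ⊕ 01101110 = 00001010
11011111 ⊕ 01000011 = 10011100
00000100 ⊕ 00001001 = 00001101
10110011 ⊕ 00011000 = 10101011
11001000 ⊕ 10011001 = 01010001
00110110 ⊕ 11000011 = 11110101
01110001 ⊕ 11110011 = 10000010

11d5b0b11500d10a9c0dab51f582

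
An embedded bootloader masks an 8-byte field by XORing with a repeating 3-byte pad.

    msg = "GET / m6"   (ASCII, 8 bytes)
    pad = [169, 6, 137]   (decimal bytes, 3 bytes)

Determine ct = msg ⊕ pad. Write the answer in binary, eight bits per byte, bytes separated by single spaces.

11101110 01000011 11011101 10001001 00101001 10101001 11000100 00110000

The 3-byte key repeats, so the effective keystream is a9 06 89 a9 06 89 a9 06.
byte 0: 47 ⊕ a9 = ee
byte 1: 45 ⊕ 06 = 43
byte 2: 54 ⊕ 89 = dd
byte 3: 20 ⊕ a9 = 89
byte 4: 2f ⊕ 06 = 29
byte 5: 20 ⊕ 89 = a9
byte 6: 6d ⊕ a9 = c4
byte 7: 36 ⊕ 06 = 30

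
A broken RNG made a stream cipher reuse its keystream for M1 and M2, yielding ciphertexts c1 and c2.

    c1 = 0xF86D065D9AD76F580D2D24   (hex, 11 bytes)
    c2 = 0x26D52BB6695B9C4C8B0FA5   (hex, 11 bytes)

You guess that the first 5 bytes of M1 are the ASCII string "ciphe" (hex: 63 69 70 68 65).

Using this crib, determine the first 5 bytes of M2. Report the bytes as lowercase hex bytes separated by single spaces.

bd d1 5d 83 96

First, c1 ⊕ c2 = (M1 ⊕ K) ⊕ (M2 ⊕ K) = M1 ⊕ M2, so the key drops out. Then M2 = (M1 ⊕ M2) ⊕ M1 over the first 5 bytes.
byte 0: (f8 ^ 26) ^ 63 = de ^ 63 = bd
byte 1: (6d ^ d5) ^ 69 = b8 ^ 69 = d1
byte 2: (06 ^ 2b) ^ 70 = 2d ^ 70 = 5d
byte 3: (5d ^ b6) ^ 68 = eb ^ 68 = 83
byte 4: (9a ^ 69) ^ 65 = f3 ^ 65 = 96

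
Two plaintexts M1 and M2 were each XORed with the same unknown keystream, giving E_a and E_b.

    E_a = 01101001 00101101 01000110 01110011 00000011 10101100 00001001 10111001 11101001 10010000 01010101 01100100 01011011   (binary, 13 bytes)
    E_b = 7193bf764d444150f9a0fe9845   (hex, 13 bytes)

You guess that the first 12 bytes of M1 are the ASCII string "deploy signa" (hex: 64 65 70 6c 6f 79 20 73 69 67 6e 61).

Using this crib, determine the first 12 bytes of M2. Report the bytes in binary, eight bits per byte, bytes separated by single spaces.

01111100 11011011 10001001 01101001 00100001 10010001 01101000 10011010 01111001 01010111 11000101 10011101

First, E_a ⊕ E_b = (M1 ⊕ K) ⊕ (M2 ⊕ K) = M1 ⊕ M2, so the key drops out. Then M2 = (M1 ⊕ M2) ⊕ M1 over the first 12 bytes.
byte 0: (69 XOR 71) XOR 64 = 18 XOR 64 = 7c
byte 1: (2d XOR 93) XOR 65 = be XOR 65 = db
byte 2: (46 XOR bf) XOR 70 = f9 XOR 70 = 89
byte 3: (73 XOR 76) XOR 6c = 05 XOR 6c = 69
byte 4: (03 XOR 4d) XOR 6f = 4e XOR 6f = 21
byte 5: (ac XOR 44) XOR 79 = e8 XOR 79 = 91
byte 6: (09 XOR 41) XOR 20 = 48 XOR 20 = 68
byte 7: (b9 XOR 50) XOR 73 = e9 XOR 73 = 9a
byte 8: (e9 XOR f9) XOR 69 = 10 XOR 69 = 79
byte 9: (90 XOR a0) XOR 67 = 30 XOR 67 = 57
byte 10: (55 XOR fe) XOR 6e = ab XOR 6e = c5
byte 11: (64 XOR 98) XOR 61 = fc XOR 61 = 9d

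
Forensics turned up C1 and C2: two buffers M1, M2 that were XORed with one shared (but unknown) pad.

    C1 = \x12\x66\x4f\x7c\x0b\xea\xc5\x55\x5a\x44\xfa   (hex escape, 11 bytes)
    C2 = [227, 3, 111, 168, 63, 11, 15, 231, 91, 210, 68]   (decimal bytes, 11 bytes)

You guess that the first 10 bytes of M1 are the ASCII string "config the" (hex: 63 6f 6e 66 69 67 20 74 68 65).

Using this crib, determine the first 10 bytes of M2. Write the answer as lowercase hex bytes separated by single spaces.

First, C1 ⊕ C2 = (M1 ⊕ K) ⊕ (M2 ⊕ K) = M1 ⊕ M2, so the key drops out. Then M2 = (M1 ⊕ M2) ⊕ M1 over the first 10 bytes.
byte 0: (12 ⊕ e3) ⊕ 63 = f1 ⊕ 63 = 92
byte 1: (66 ⊕ 03) ⊕ 6f = 65 ⊕ 6f = 0a
byte 2: (4f ⊕ 6f) ⊕ 6e = 20 ⊕ 6e = 4e
byte 3: (7c ⊕ a8) ⊕ 66 = d4 ⊕ 66 = b2
byte 4: (0b ⊕ 3f) ⊕ 69 = 34 ⊕ 69 = 5d
byte 5: (ea ⊕ 0b) ⊕ 67 = e1 ⊕ 67 = 86
byte 6: (c5 ⊕ 0f) ⊕ 20 = ca ⊕ 20 = ea
byte 7: (55 ⊕ e7) ⊕ 74 = b2 ⊕ 74 = c6
byte 8: (5a ⊕ 5b) ⊕ 68 = 01 ⊕ 68 = 69
byte 9: (44 ⊕ d2) ⊕ 65 = 96 ⊕ 65 = f3

92 0a 4e b2 5d 86 ea c6 69 f3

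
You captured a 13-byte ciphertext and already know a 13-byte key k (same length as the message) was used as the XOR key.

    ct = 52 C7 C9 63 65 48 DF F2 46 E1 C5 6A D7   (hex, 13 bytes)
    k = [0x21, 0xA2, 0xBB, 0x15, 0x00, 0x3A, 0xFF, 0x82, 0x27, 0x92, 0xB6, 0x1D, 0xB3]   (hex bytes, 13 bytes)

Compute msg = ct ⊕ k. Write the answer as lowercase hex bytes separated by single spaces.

73 65 72 76 65 72 20 70 61 73 73 77 64

XOR is its own inverse, so applying the key byte-wise gives the result directly.
byte 0:  82 ^  33 = 115
byte 1: 199 ^ 162 = 101
byte 2: 201 ^ 187 = 114
byte 3:  99 ^  21 = 118
byte 4: 101 ^   0 = 101
byte 5:  72 ^  58 = 114
byte 6: 223 ^ 255 =  32
byte 7: 242 ^ 130 = 112
byte 8:  70 ^  39 =  97
byte 9: 225 ^ 146 = 115
byte 10: 197 ^ 182 = 115
byte 11: 106 ^  29 = 119
byte 12: 215 ^ 179 = 100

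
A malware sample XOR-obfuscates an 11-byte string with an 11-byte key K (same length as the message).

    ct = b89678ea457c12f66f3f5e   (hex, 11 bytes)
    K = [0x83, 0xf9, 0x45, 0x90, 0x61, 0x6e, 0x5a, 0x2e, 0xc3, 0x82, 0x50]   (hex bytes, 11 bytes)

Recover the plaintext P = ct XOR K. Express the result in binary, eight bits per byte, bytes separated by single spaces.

XOR is its own inverse, so applying the key byte-wise gives the result directly.
byte 0: b8 ⊕ 83 = 3b
byte 1: 96 ⊕ f9 = 6f
byte 2: 78 ⊕ 45 = 3d
byte 3: ea ⊕ 90 = 7a
byte 4: 45 ⊕ 61 = 24
byte 5: 7c ⊕ 6e = 12
byte 6: 12 ⊕ 5a = 48
byte 7: f6 ⊕ 2e = d8
byte 8: 6f ⊕ c3 = ac
byte 9: 3f ⊕ 82 = bd
byte 10: 5e ⊕ 50 = 0e

00111011 01101111 00111101 01111010 00100100 00010010 01001000 11011000 10101100 10111101 00001110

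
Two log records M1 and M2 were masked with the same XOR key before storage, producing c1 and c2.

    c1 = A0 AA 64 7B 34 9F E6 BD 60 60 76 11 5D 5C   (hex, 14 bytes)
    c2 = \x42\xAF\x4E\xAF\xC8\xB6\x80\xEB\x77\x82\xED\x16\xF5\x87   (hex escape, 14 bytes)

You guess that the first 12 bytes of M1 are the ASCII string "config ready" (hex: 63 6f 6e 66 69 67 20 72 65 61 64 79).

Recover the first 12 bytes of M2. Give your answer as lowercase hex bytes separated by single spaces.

81 6a 44 b2 95 4e 46 24 72 83 ff 7e

First, c1 ⊕ c2 = (M1 ⊕ K) ⊕ (M2 ⊕ K) = M1 ⊕ M2, so the key drops out. Then M2 = (M1 ⊕ M2) ⊕ M1 over the first 12 bytes.
byte 0: (a0 xor 42) xor 63 = e2 xor 63 = 81
byte 1: (aa xor af) xor 6f = 05 xor 6f = 6a
byte 2: (64 xor 4e) xor 6e = 2a xor 6e = 44
byte 3: (7b xor af) xor 66 = d4 xor 66 = b2
byte 4: (34 xor c8) xor 69 = fc xor 69 = 95
byte 5: (9f xor b6) xor 67 = 29 xor 67 = 4e
byte 6: (e6 xor 80) xor 20 = 66 xor 20 = 46
byte 7: (bd xor eb) xor 72 = 56 xor 72 = 24
byte 8: (60 xor 77) xor 65 = 17 xor 65 = 72
byte 9: (60 xor 82) xor 61 = e2 xor 61 = 83
byte 10: (76 xor ed) xor 64 = 9b xor 64 = ff
byte 11: (11 xor 16) xor 79 = 07 xor 79 = 7e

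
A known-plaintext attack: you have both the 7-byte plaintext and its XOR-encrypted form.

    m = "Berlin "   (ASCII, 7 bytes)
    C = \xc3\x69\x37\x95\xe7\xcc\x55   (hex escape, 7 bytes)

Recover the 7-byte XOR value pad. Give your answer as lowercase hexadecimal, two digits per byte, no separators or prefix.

810c45f98ea275

Since C = m ⊕ pad, XORing both sides with m gives pad = m ⊕ C.
42 ^ c3 = 81
65 ^ 69 = 0c
72 ^ 37 = 45
6c ^ 95 = f9
69 ^ e7 = 8e
6e ^ cc = a2
20 ^ 55 = 75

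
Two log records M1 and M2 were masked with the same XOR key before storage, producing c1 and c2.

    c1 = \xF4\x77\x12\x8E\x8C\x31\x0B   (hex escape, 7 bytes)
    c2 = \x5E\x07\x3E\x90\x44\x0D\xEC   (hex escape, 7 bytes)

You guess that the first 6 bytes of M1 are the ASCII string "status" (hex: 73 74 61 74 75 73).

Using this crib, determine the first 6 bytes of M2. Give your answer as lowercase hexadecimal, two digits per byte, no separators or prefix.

First, c1 ⊕ c2 = (M1 ⊕ K) ⊕ (M2 ⊕ K) = M1 ⊕ M2, so the key drops out. Then M2 = (M1 ⊕ M2) ⊕ M1 over the first 6 bytes.
byte 0: (f4 xor 5e) xor 73 = aa xor 73 = d9
byte 1: (77 xor 07) xor 74 = 70 xor 74 = 04
byte 2: (12 xor 3e) xor 61 = 2c xor 61 = 4d
byte 3: (8e xor 90) xor 74 = 1e xor 74 = 6a
byte 4: (8c xor 44) xor 75 = c8 xor 75 = bd
byte 5: (31 xor 0d) xor 73 = 3c xor 73 = 4f

d9044d6abd4f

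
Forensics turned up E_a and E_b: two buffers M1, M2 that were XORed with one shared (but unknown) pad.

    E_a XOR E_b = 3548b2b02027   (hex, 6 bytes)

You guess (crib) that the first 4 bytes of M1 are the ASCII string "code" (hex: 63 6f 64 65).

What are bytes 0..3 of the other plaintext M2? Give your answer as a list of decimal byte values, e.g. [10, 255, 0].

Since E_a ⊕ E_b = M1 ⊕ M2, XORing with the guessed M1 bytes yields the corresponding M2 bytes: M2 = (E_a ⊕ E_b) ⊕ M1.
35 XOR 63 = 56
48 XOR 6f = 27
b2 XOR 64 = d6
b0 XOR 65 = d5

[86, 39, 214, 213]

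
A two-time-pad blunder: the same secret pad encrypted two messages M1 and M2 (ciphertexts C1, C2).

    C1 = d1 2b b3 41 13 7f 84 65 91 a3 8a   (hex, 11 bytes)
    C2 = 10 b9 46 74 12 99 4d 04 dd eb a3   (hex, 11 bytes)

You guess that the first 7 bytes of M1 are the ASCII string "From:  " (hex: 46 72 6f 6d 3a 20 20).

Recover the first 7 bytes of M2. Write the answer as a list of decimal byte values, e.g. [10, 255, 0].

[135, 224, 154, 88, 59, 198, 233]

First, C1 ⊕ C2 = (M1 ⊕ K) ⊕ (M2 ⊕ K) = M1 ⊕ M2, so the key drops out. Then M2 = (M1 ⊕ M2) ⊕ M1 over the first 7 bytes.
byte 0: (d1 XOR 10) XOR 46 = c1 XOR 46 = 87
byte 1: (2b XOR b9) XOR 72 = 92 XOR 72 = e0
byte 2: (b3 XOR 46) XOR 6f = f5 XOR 6f = 9a
byte 3: (41 XOR 74) XOR 6d = 35 XOR 6d = 58
byte 4: (13 XOR 12) XOR 3a = 01 XOR 3a = 3b
byte 5: (7f XOR 99) XOR 20 = e6 XOR 20 = c6
byte 6: (84 XOR 4d) XOR 20 = c9 XOR 20 = e9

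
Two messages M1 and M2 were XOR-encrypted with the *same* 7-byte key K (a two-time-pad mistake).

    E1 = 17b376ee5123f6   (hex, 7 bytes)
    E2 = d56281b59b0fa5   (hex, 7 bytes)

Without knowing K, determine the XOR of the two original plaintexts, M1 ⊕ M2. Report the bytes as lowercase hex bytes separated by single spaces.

c2 d1 f7 5b ca 2c 53

E1 ⊕ E2 = (M1 ⊕ K) ⊕ (M2 ⊕ K) = M1 ⊕ M2 — the shared key cancels under XOR.
17 XOR d5 = c2
b3 XOR 62 = d1
76 XOR 81 = f7
ee XOR b5 = 5b
51 XOR 9b = ca
23 XOR 0f = 2c
f6 XOR a5 = 53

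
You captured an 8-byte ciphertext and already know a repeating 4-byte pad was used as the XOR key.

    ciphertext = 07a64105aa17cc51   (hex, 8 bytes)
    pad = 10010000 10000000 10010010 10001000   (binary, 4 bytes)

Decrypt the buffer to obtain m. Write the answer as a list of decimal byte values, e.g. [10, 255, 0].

[151, 38, 211, 141, 58, 151, 94, 217]

The 4-byte key repeats, so the effective keystream is 90 80 92 88 90 80 92 88.
byte 0: 07 XOR 90 = 97
byte 1: a6 XOR 80 = 26
byte 2: 41 XOR 92 = d3
byte 3: 05 XOR 88 = 8d
byte 4: aa XOR 90 = 3a
byte 5: 17 XOR 80 = 97
byte 6: cc XOR 92 = 5e
byte 7: 51 XOR 88 = d9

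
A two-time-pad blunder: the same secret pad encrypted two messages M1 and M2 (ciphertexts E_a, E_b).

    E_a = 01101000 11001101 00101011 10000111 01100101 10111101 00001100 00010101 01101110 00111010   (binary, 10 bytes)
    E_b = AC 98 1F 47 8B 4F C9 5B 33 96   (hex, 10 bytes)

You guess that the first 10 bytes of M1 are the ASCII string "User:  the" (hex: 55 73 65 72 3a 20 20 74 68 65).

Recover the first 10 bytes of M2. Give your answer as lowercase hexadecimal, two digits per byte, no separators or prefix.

912651b2d4d2e53a35c9

First, E_a ⊕ E_b = (M1 ⊕ K) ⊕ (M2 ⊕ K) = M1 ⊕ M2, so the key drops out. Then M2 = (M1 ⊕ M2) ⊕ M1 over the first 10 bytes.
byte 0: (68 xor ac) xor 55 = c4 xor 55 = 91
byte 1: (cd xor 98) xor 73 = 55 xor 73 = 26
byte 2: (2b xor 1f) xor 65 = 34 xor 65 = 51
byte 3: (87 xor 47) xor 72 = c0 xor 72 = b2
byte 4: (65 xor 8b) xor 3a = ee xor 3a = d4
byte 5: (bd xor 4f) xor 20 = f2 xor 20 = d2
byte 6: (0c xor c9) xor 20 = c5 xor 20 = e5
byte 7: (15 xor 5b) xor 74 = 4e xor 74 = 3a
byte 8: (6e xor 33) xor 68 = 5d xor 68 = 35
byte 9: (3a xor 96) xor 65 = ac xor 65 = c9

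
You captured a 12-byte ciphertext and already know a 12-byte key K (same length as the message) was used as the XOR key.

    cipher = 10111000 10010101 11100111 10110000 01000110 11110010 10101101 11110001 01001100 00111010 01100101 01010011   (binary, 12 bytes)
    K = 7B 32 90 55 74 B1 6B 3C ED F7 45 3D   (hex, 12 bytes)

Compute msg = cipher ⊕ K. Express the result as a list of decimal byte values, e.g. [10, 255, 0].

[195, 167, 119, 229, 50, 67, 198, 205, 161, 205, 32, 110]

byte 0: b8 xor 7b = c3
byte 1: 95 xor 32 = a7
byte 2: e7 xor 90 = 77
byte 3: b0 xor 55 = e5
byte 4: 46 xor 74 = 32
byte 5: f2 xor b1 = 43
byte 6: ad xor 6b = c6
byte 7: f1 xor 3c = cd
byte 8: 4c xor ed = a1
byte 9: 3a xor f7 = cd
byte 10: 65 xor 45 = 20
byte 11: 53 xor 3d = 6e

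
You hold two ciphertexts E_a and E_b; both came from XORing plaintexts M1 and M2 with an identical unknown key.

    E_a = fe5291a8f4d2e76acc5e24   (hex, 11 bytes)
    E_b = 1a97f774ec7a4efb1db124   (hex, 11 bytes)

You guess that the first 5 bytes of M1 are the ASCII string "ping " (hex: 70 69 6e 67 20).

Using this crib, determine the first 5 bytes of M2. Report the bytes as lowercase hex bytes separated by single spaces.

94 ac 08 bb 38

First, E_a ⊕ E_b = (M1 ⊕ K) ⊕ (M2 ⊕ K) = M1 ⊕ M2, so the key drops out. Then M2 = (M1 ⊕ M2) ⊕ M1 over the first 5 bytes.
byte 0: (fe ^ 1a) ^ 70 = e4 ^ 70 = 94
byte 1: (52 ^ 97) ^ 69 = c5 ^ 69 = ac
byte 2: (91 ^ f7) ^ 6e = 66 ^ 6e = 08
byte 3: (a8 ^ 74) ^ 67 = dc ^ 67 = bb
byte 4: (f4 ^ ec) ^ 20 = 18 ^ 20 = 38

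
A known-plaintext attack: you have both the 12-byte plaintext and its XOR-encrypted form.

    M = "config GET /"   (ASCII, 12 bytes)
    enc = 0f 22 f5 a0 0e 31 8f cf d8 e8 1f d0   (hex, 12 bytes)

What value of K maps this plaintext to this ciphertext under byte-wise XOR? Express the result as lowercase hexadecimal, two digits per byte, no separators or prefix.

Since enc = M ⊕ K, XORing both sides with M gives K = M ⊕ enc.
63 ^ 0f = 6c
6f ^ 22 = 4d
6e ^ f5 = 9b
66 ^ a0 = c6
69 ^ 0e = 67
67 ^ 31 = 56
20 ^ 8f = af
47 ^ cf = 88
45 ^ d8 = 9d
54 ^ e8 = bc
20 ^ 1f = 3f
2f ^ d0 = ff

6c4d9bc66756af889dbc3fff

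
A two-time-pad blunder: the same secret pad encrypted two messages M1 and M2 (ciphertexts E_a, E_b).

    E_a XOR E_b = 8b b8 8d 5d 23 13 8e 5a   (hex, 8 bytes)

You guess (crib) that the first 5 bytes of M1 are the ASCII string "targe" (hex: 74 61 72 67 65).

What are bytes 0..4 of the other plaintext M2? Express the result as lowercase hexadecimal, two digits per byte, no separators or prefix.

ffd9ff3a46

Since E_a ⊕ E_b = M1 ⊕ M2, XORing with the guessed M1 bytes yields the corresponding M2 bytes: M2 = (E_a ⊕ E_b) ⊕ M1.
8b ^ 74 = ff
b8 ^ 61 = d9
8d ^ 72 = ff
5d ^ 67 = 3a
23 ^ 65 = 46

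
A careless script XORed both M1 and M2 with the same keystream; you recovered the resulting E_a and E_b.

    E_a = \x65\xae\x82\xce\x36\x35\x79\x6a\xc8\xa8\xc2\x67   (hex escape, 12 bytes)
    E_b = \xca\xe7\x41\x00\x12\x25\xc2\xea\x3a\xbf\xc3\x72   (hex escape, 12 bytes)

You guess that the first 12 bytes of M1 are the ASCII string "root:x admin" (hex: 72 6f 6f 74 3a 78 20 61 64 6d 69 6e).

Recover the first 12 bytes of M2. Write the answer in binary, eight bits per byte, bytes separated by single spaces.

11011101 00100110 10101100 10111010 00011110 01101000 10011011 11100001 10010110 01111010 01101000 01111011

First, E_a ⊕ E_b = (M1 ⊕ K) ⊕ (M2 ⊕ K) = M1 ⊕ M2, so the key drops out. Then M2 = (M1 ⊕ M2) ⊕ M1 over the first 12 bytes.
byte 0: (65 ⊕ ca) ⊕ 72 = af ⊕ 72 = dd
byte 1: (ae ⊕ e7) ⊕ 6f = 49 ⊕ 6f = 26
byte 2: (82 ⊕ 41) ⊕ 6f = c3 ⊕ 6f = ac
byte 3: (ce ⊕ 00) ⊕ 74 = ce ⊕ 74 = ba
byte 4: (36 ⊕ 12) ⊕ 3a = 24 ⊕ 3a = 1e
byte 5: (35 ⊕ 25) ⊕ 78 = 10 ⊕ 78 = 68
byte 6: (79 ⊕ c2) ⊕ 20 = bb ⊕ 20 = 9b
byte 7: (6a ⊕ ea) ⊕ 61 = 80 ⊕ 61 = e1
byte 8: (c8 ⊕ 3a) ⊕ 64 = f2 ⊕ 64 = 96
byte 9: (a8 ⊕ bf) ⊕ 6d = 17 ⊕ 6d = 7a
byte 10: (c2 ⊕ c3) ⊕ 69 = 01 ⊕ 69 = 68
byte 11: (67 ⊕ 72) ⊕ 6e = 15 ⊕ 6e = 7b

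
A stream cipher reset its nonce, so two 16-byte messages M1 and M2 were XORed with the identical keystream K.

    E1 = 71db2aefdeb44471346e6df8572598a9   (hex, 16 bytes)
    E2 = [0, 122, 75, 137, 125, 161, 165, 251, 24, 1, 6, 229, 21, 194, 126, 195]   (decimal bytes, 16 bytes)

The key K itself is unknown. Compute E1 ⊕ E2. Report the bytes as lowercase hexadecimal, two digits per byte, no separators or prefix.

71a16166a315e18a2c6f6b1d42e7e66a

E1 ⊕ E2 = (M1 ⊕ K) ⊕ (M2 ⊕ K) = M1 ⊕ M2 — the shared key cancels under XOR.
71 xor 00 = 71
db xor 7a = a1
2a xor 4b = 61
ef xor 89 = 66
de xor 7d = a3
b4 xor a1 = 15
44 xor a5 = e1
71 xor fb = 8a
34 xor 18 = 2c
6e xor 01 = 6f
6d xor 06 = 6b
f8 xor e5 = 1d
57 xor 15 = 42
25 xor c2 = e7
98 xor 7e = e6
a9 xor c3 = 6a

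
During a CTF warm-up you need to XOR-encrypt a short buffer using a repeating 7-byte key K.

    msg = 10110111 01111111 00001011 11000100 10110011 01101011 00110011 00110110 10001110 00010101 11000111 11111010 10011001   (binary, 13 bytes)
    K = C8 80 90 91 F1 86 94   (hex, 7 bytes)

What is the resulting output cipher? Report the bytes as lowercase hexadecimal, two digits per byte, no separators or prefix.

7fff9b5542eda7fe0e85560b1f

The 7-byte key repeats, so the effective keystream is c8 80 90 91 f1 86 94 c8 80 90 91 f1 86.
byte 0: b7 ⊕ c8 = 7f
byte 1: 7f ⊕ 80 = ff
byte 2: 0b ⊕ 90 = 9b
byte 3: c4 ⊕ 91 = 55
byte 4: b3 ⊕ f1 = 42
byte 5: 6b ⊕ 86 = ed
byte 6: 33 ⊕ 94 = a7
byte 7: 36 ⊕ c8 = fe
byte 8: 8e ⊕ 80 = 0e
byte 9: 15 ⊕ 90 = 85
byte 10: c7 ⊕ 91 = 56
byte 11: fa ⊕ f1 = 0b
byte 12: 99 ⊕ 86 = 1f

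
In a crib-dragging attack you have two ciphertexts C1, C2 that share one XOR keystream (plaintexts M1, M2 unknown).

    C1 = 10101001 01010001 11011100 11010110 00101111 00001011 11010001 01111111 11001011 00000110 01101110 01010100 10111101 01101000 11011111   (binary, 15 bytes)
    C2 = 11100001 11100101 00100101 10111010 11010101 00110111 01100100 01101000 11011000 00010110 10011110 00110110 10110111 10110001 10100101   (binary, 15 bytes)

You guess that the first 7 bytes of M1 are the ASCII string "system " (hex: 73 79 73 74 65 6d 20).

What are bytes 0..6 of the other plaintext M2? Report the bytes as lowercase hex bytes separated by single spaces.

3b cd 8a 18 9f 51 95

First, C1 ⊕ C2 = (M1 ⊕ K) ⊕ (M2 ⊕ K) = M1 ⊕ M2, so the key drops out. Then M2 = (M1 ⊕ M2) ⊕ M1 over the first 7 bytes.
byte 0: (a9 ^ e1) ^ 73 = 48 ^ 73 = 3b
byte 1: (51 ^ e5) ^ 79 = b4 ^ 79 = cd
byte 2: (dc ^ 25) ^ 73 = f9 ^ 73 = 8a
byte 3: (d6 ^ ba) ^ 74 = 6c ^ 74 = 18
byte 4: (2f ^ d5) ^ 65 = fa ^ 65 = 9f
byte 5: (0b ^ 37) ^ 6d = 3c ^ 6d = 51
byte 6: (d1 ^ 64) ^ 20 = b5 ^ 20 = 95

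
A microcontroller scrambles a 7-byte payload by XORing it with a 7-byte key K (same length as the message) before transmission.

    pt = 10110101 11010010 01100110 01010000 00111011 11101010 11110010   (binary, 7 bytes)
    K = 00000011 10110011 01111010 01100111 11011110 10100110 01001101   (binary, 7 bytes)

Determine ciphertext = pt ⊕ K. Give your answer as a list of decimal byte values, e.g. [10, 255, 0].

[182, 97, 28, 55, 229, 76, 191]

byte 0: 181 ^   3 = 182
byte 1: 210 ^ 179 =  97
byte 2: 102 ^ 122 =  28
byte 3:  80 ^ 103 =  55
byte 4:  59 ^ 222 = 229
byte 5: 234 ^ 166 =  76
byte 6: 242 ^  77 = 191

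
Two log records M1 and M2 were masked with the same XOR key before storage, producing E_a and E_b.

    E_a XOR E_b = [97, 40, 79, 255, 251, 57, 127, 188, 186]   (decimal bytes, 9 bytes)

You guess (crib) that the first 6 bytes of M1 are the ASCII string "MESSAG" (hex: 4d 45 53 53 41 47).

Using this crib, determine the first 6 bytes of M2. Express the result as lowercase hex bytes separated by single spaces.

Since E_a ⊕ E_b = M1 ⊕ M2, XORing with the guessed M1 bytes yields the corresponding M2 bytes: M2 = (E_a ⊕ E_b) ⊕ M1.
byte 0:  97 ⊕  77 =  44
byte 1:  40 ⊕  69 = 109
byte 2:  79 ⊕  83 =  28
byte 3: 255 ⊕  83 = 172
byte 4: 251 ⊕  65 = 186
byte 5:  57 ⊕  71 = 126

2c 6d 1c ac ba 7e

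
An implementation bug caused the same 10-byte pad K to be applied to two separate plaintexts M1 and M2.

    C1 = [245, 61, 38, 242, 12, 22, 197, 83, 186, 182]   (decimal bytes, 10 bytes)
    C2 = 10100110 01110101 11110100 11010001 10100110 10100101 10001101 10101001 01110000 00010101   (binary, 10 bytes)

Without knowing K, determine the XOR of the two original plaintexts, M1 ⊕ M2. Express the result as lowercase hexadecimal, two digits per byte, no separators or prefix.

5348d223aab348facaa3

C1 ⊕ C2 = (M1 ⊕ K) ⊕ (M2 ⊕ K) = M1 ⊕ M2 — the shared key cancels under XOR.
byte 0: 11110101 xor 10100110 = 01010011
byte 1: 00111101 xor 01110101 = 01001000
byte 2: 00100110 xor 11110100 = 11010010
byte 3: 11110010 xor 11010001 = 00100011
byte 4: 00001100 xor 10100110 = 10101010
byte 5: 00010110 xor 10100101 = 10110011
byte 6: 11000101 xor 10001101 = 01001000
byte 7: 01010011 xor 10101001 = 11111010
byte 8: 10111010 xor 01110000 = 11001010
byte 9: 10110110 xor 00010101 = 10100011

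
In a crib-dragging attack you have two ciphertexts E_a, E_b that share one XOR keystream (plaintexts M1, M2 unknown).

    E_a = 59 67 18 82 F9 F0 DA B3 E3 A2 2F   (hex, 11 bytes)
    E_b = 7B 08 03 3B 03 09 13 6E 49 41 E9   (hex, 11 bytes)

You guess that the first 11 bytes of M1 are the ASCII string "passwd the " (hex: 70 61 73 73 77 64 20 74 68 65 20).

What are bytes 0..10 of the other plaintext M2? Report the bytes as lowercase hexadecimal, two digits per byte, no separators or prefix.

520e68ca8d9de9a9c286e6

First, E_a ⊕ E_b = (M1 ⊕ K) ⊕ (M2 ⊕ K) = M1 ⊕ M2, so the key drops out. Then M2 = (M1 ⊕ M2) ⊕ M1 over the first 11 bytes.
byte 0: (59 xor 7b) xor 70 = 22 xor 70 = 52
byte 1: (67 xor 08) xor 61 = 6f xor 61 = 0e
byte 2: (18 xor 03) xor 73 = 1b xor 73 = 68
byte 3: (82 xor 3b) xor 73 = b9 xor 73 = ca
byte 4: (f9 xor 03) xor 77 = fa xor 77 = 8d
byte 5: (f0 xor 09) xor 64 = f9 xor 64 = 9d
byte 6: (da xor 13) xor 20 = c9 xor 20 = e9
byte 7: (b3 xor 6e) xor 74 = dd xor 74 = a9
byte 8: (e3 xor 49) xor 68 = aa xor 68 = c2
byte 9: (a2 xor 41) xor 65 = e3 xor 65 = 86
byte 10: (2f xor e9) xor 20 = c6 xor 20 = e6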